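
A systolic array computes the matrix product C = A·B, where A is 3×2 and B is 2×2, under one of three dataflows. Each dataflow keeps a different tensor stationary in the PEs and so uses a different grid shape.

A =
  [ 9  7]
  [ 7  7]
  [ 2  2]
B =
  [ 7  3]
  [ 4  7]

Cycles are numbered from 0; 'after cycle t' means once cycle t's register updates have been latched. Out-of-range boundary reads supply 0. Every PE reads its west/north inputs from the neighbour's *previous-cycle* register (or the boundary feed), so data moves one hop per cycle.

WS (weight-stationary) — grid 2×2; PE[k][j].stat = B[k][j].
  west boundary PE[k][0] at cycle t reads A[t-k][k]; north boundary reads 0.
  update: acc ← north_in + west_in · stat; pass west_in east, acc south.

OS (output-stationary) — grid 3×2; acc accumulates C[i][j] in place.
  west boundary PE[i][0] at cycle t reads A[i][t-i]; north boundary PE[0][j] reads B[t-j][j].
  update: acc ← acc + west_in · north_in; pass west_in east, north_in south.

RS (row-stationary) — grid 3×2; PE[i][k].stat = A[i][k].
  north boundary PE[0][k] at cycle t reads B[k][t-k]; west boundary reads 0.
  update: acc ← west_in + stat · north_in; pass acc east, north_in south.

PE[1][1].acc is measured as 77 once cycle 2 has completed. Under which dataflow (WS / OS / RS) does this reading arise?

dataflow = RS

WS [2×2] PE[1][1] across cycles:
  [0] (1,1) acc=0 (h:0 v:0)
  [1] (1,1) acc=0 (h:0 v:0)
  [2] (1,1) acc=76 (h:7 v:76)
OS [3×2] PE[1][1] across cycles:
  [0] (1,1) acc=0 (h:0 v:0)
  [1] (1,1) acc=0 (h:0 v:0)
  [2] (1,1) acc=21 (h:7 v:3)
RS [3×2] PE[1][1] across cycles:
  [0] (1,1) acc=0 (h:0 v:0)
  [1] (1,1) acc=0 (h:0 v:0)
  [2] (1,1) acc=77 (h:77 v:4)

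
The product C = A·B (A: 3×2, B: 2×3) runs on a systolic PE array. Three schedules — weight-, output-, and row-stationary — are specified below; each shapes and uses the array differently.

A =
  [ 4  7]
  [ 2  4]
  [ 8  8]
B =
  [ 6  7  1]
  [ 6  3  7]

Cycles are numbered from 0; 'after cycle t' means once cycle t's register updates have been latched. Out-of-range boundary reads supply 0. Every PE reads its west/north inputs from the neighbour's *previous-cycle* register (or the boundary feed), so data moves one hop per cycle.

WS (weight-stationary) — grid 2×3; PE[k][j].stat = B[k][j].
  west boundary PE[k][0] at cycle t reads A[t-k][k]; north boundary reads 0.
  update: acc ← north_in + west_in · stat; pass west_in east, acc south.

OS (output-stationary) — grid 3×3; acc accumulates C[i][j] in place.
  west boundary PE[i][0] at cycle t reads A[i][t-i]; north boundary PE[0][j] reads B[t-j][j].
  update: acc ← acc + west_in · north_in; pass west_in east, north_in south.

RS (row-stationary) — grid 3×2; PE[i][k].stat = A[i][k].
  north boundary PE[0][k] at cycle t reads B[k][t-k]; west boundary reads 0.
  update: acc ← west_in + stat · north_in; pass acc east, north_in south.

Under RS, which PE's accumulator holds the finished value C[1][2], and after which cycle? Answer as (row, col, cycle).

RS — PE[1][1] is where C[1][2] collects:
  c0 r1c1: 0 / 0 / 0
  c1 r1c1: 0 / 0 / 0
  c2 r1c1: 36 / 36 / 6
  c3 r1c1: 26 / 26 / 3
  c4 r1c1: 30 / 30 / 7

(row, col, cycle) = (1, 1, 4)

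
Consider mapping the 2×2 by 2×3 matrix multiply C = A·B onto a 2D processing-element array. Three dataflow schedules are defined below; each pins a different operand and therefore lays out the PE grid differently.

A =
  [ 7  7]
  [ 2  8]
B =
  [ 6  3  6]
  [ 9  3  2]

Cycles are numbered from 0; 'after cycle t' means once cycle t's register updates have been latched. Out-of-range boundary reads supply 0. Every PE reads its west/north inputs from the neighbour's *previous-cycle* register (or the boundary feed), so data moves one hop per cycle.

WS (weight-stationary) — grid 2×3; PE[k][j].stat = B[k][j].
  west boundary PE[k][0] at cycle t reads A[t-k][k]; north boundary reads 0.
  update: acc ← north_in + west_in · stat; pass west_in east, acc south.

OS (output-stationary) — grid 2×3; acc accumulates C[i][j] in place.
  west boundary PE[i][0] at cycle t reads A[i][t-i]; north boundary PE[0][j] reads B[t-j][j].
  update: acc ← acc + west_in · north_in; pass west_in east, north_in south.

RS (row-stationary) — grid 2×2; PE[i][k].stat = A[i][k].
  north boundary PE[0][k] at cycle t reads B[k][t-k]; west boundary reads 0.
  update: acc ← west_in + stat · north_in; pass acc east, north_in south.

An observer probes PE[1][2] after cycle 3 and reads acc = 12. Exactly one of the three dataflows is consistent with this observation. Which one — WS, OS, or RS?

WS (2×3 grid), PE[1][2]:
  t=0 PE[1][2]: acc=0 h=0 v=0
  t=1 PE[1][2]: acc=0 h=0 v=0
  t=2 PE[1][2]: acc=0 h=0 v=0
  t=3 PE[1][2]: acc=56 h=7 v=56
OS (2×3 grid), PE[1][2]:
  t=0 PE[1][2]: acc=0 h=0 v=0
  t=1 PE[1][2]: acc=0 h=0 v=0
  t=2 PE[1][2]: acc=0 h=0 v=0
  t=3 PE[1][2]: acc=12 h=2 v=6
RS (2×2): PE[1][2] does not exist.

dataflow = OS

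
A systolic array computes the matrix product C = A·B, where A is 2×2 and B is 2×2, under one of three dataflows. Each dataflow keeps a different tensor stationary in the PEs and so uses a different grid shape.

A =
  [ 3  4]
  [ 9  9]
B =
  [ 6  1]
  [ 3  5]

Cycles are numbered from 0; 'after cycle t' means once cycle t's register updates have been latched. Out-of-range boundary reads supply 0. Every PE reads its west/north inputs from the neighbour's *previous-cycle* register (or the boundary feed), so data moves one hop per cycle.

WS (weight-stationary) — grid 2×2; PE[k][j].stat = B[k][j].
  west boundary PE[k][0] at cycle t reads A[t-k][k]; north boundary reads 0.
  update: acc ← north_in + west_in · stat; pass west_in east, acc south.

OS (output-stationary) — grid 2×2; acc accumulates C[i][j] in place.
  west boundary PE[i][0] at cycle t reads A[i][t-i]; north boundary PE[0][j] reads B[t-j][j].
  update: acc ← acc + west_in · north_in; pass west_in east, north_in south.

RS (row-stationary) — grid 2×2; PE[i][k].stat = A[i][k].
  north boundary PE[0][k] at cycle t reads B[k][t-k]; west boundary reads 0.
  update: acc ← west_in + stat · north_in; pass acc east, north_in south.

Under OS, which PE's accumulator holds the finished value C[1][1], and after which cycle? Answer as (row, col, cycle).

(row, col, cycle) = (1, 1, 3)

OS — PE[1][1] is where C[1][1] collects:
  @0  [1,1]  acc 0  |  →0  ↓0
  @1  [1,1]  acc 0  |  →0  ↓0
  @2  [1,1]  acc 9  |  →9  ↓1
  @3  [1,1]  acc 54  |  →9  ↓5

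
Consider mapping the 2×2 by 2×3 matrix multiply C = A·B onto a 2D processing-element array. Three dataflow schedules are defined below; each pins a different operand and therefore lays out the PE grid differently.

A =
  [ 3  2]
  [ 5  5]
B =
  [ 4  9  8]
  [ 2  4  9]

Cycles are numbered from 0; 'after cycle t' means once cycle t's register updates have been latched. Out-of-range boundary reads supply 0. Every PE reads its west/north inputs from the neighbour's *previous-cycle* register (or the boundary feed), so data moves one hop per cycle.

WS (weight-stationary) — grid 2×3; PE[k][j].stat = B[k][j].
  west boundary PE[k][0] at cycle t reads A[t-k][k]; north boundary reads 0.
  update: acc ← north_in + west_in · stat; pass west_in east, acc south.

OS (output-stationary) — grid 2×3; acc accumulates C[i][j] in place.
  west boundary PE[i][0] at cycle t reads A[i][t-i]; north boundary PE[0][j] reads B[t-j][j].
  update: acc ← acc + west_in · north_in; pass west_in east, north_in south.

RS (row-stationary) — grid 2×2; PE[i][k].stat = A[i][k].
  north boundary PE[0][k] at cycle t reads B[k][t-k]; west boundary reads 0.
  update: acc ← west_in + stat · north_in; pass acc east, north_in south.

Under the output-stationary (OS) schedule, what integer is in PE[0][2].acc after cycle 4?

PE[0][2].acc = 42

Tracing OS — 2×3 array, target PE[0][2]:
  t=0 PE[0][1]: acc=0 h=0 v=0
  t=0 PE[0][2]: acc=0 h=0 v=0
  t=1 PE[0][1]: acc=27 h=3 v=9
  t=1 PE[0][2]: acc=0 h=0 v=0
  t=2 PE[0][1]: acc=35 h=2 v=4
  t=2 PE[0][2]: acc=24 h=3 v=8
  t=3 PE[0][1]: acc=35 h=0 v=0
  t=3 PE[0][2]: acc=42 h=2 v=9
  t=4 PE[0][1]: acc=35 h=0 v=0
  t=4 PE[0][2]: acc=42 h=0 v=0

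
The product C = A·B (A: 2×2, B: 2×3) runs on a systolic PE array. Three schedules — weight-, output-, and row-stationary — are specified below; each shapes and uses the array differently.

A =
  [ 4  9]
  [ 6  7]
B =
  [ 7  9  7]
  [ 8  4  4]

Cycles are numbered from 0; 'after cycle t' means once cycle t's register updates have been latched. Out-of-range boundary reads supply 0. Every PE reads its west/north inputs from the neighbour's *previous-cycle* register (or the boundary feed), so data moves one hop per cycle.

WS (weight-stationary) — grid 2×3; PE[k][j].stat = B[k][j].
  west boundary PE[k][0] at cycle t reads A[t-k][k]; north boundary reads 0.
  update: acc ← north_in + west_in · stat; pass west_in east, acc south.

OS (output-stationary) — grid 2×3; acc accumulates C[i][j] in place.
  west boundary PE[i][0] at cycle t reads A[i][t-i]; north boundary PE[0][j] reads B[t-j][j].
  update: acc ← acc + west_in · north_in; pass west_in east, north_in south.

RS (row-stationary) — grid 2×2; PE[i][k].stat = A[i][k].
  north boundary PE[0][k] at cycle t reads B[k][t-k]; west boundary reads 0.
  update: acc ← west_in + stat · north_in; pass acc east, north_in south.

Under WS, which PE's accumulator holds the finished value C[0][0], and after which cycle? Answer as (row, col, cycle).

WS: C[0][0] accumulates in PE[1][0]:
  0: (1,0).acc=0  regs=<0,0>
  1: (1,0).acc=100  regs=<9,100>

(row, col, cycle) = (1, 0, 1)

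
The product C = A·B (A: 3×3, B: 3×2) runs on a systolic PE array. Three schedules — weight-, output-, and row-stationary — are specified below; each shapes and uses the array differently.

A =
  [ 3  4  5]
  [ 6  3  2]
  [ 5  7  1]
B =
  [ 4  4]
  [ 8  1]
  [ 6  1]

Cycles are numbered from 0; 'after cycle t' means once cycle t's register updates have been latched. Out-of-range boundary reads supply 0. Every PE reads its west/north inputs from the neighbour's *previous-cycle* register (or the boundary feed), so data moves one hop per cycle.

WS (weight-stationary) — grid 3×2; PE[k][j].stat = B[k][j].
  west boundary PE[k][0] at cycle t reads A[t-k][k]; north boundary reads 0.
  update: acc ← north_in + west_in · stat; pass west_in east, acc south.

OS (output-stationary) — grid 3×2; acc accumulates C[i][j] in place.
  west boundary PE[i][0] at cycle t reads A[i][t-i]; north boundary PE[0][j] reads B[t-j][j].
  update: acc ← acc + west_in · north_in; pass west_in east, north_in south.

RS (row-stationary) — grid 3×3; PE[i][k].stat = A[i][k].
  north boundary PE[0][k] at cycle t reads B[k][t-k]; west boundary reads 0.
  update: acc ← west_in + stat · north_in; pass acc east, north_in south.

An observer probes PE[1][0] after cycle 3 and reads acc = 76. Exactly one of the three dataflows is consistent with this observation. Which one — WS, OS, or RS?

WS [3×2] PE[1][0] across cycles:
  cycle 0: PE[1][0] → acc 0, east 0, south 0
  cycle 1: PE[1][0] → acc 44, east 4, south 44
  cycle 2: PE[1][0] → acc 48, east 3, south 48
  cycle 3: PE[1][0] → acc 76, east 7, south 76
OS [3×2] PE[1][0] across cycles:
  cycle 0: PE[1][0] → acc 0, east 0, south 0
  cycle 1: PE[1][0] → acc 24, east 6, south 4
  cycle 2: PE[1][0] → acc 48, east 3, south 8
  cycle 3: PE[1][0] → acc 60, east 2, south 6
RS [3×3] PE[1][0] across cycles:
  cycle 0: PE[1][0] → acc 0, east 0, south 0
  cycle 1: PE[1][0] → acc 24, east 24, south 4
  cycle 2: PE[1][0] → acc 24, east 24, south 4
  cycle 3: PE[1][0] → acc 0, east 0, south 0

dataflow = WS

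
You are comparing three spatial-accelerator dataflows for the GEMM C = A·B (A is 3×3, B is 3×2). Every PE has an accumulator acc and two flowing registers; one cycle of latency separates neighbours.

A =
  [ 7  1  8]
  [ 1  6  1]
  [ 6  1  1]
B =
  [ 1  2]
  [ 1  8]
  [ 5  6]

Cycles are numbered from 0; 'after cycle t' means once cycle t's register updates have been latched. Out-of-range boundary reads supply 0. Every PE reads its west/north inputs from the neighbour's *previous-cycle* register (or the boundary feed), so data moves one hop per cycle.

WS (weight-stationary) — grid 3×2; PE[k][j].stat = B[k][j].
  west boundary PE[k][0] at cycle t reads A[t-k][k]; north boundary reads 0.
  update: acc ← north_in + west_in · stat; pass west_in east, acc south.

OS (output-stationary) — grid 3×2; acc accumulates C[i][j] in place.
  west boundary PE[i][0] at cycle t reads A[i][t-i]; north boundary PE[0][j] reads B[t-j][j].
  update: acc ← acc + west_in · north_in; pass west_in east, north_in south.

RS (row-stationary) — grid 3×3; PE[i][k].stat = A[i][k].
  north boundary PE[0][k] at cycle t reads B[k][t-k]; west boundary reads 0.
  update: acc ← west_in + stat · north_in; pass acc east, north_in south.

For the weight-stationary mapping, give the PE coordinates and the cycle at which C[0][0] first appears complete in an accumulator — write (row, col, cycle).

WS: C[0][0] accumulates in PE[2][0]:
  cycle 0: PE[2][0] → acc 0, east 0, south 0
  cycle 1: PE[2][0] → acc 0, east 0, south 0
  cycle 2: PE[2][0] → acc 48, east 8, south 48

(row, col, cycle) = (2, 0, 2)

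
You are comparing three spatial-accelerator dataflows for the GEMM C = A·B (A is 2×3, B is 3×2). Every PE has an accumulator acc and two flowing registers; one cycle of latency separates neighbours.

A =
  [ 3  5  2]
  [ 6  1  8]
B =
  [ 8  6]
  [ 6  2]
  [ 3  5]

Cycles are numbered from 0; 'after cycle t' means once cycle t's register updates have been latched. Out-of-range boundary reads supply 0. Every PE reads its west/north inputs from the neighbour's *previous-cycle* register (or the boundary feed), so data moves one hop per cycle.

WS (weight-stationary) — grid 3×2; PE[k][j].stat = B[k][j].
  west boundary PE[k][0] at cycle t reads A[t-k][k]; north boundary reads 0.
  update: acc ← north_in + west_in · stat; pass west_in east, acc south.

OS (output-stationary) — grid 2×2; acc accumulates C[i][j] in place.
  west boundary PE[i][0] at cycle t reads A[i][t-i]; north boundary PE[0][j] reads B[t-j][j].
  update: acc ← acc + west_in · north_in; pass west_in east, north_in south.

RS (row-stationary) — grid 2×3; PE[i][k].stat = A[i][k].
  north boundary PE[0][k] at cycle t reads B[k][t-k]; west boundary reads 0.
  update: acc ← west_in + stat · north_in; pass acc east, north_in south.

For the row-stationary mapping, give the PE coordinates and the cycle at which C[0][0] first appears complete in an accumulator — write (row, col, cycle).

(row, col, cycle) = (0, 2, 2)

RS — PE[0][2] is where C[0][0] collects:
  c0 r0c2: 0 / 0 / 0
  c1 r0c2: 0 / 0 / 0
  c2 r0c2: 60 / 60 / 3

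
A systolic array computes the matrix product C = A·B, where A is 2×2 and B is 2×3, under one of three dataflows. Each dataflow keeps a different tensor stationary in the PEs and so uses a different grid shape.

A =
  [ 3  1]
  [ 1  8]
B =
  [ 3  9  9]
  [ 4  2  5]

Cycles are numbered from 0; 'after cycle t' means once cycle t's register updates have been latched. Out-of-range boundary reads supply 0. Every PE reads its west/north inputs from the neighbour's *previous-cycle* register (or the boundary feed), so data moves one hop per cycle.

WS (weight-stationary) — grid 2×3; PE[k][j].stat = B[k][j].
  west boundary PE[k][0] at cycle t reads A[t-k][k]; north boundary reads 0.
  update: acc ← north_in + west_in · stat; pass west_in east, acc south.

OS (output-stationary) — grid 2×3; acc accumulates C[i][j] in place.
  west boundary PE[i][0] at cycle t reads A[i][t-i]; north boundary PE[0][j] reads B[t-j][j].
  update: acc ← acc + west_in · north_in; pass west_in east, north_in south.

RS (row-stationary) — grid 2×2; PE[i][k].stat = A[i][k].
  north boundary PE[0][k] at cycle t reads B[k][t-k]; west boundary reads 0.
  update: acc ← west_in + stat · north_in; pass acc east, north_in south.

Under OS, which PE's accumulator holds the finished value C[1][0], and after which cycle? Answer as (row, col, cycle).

OS: C[1][0] accumulates in PE[1][0]:
  step 0 · PE1,0: acc=0; fwd→0 fwd↓0
  step 1 · PE1,0: acc=3; fwd→1 fwd↓3
  step 2 · PE1,0: acc=35; fwd→8 fwd↓4

(row, col, cycle) = (1, 0, 2)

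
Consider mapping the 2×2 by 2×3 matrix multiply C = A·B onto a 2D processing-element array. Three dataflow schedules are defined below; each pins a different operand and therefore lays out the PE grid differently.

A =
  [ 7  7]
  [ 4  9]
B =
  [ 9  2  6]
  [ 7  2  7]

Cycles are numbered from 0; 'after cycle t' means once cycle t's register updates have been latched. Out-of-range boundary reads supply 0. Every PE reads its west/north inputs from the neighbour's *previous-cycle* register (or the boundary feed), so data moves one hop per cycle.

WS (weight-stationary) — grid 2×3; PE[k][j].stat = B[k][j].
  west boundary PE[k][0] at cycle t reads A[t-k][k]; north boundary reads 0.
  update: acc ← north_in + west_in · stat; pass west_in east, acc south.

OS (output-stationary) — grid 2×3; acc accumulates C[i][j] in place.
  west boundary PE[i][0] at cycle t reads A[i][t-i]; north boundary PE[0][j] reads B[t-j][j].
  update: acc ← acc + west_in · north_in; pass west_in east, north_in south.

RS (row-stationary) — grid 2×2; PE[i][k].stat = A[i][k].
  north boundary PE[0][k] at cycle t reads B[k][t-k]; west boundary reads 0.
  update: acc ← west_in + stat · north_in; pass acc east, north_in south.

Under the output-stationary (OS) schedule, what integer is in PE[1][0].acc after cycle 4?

PE[1][0].acc = 99

OS (2×3). Following PE[1][0] plus its west/north inputs:
  0: (0,0).acc=63  regs=<7,9>
  0: (1,0).acc=0  regs=<0,0>
  1: (0,0).acc=112  regs=<7,7>
  1: (1,0).acc=36  regs=<4,9>
  2: (0,0).acc=112  regs=<0,0>
  2: (1,0).acc=99  regs=<9,7>
  3: (0,0).acc=112  regs=<0,0>
  3: (1,0).acc=99  regs=<0,0>
  4: (0,0).acc=112  regs=<0,0>
  4: (1,0).acc=99  regs=<0,0>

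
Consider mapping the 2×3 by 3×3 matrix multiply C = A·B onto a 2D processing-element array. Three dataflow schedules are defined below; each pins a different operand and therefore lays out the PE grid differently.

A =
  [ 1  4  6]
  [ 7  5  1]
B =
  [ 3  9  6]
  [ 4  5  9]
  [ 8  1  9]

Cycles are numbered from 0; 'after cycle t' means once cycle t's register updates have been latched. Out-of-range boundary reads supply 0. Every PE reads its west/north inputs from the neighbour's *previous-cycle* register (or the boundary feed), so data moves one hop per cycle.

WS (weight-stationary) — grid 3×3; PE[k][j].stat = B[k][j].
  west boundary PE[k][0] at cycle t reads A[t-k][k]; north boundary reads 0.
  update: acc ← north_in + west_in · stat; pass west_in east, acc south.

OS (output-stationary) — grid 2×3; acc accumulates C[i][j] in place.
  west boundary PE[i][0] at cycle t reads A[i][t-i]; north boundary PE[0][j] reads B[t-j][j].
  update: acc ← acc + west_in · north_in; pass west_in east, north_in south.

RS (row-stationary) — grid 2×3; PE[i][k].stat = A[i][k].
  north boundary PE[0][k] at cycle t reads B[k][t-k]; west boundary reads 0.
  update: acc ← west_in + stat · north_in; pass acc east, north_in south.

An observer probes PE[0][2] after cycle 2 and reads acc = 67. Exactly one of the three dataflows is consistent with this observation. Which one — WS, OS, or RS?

dataflow = RS

— WS: 3×3; PE[0][2] trace:
  [0] (0,2) acc=0 (h:0 v:0)
  [1] (0,2) acc=0 (h:0 v:0)
  [2] (0,2) acc=6 (h:1 v:6)
— OS: 2×3; PE[0][2] trace:
  [0] (0,2) acc=0 (h:0 v:0)
  [1] (0,2) acc=0 (h:0 v:0)
  [2] (0,2) acc=6 (h:1 v:6)
— RS: 2×3; PE[0][2] trace:
  [0] (0,2) acc=0 (h:0 v:0)
  [1] (0,2) acc=0 (h:0 v:0)
  [2] (0,2) acc=67 (h:67 v:8)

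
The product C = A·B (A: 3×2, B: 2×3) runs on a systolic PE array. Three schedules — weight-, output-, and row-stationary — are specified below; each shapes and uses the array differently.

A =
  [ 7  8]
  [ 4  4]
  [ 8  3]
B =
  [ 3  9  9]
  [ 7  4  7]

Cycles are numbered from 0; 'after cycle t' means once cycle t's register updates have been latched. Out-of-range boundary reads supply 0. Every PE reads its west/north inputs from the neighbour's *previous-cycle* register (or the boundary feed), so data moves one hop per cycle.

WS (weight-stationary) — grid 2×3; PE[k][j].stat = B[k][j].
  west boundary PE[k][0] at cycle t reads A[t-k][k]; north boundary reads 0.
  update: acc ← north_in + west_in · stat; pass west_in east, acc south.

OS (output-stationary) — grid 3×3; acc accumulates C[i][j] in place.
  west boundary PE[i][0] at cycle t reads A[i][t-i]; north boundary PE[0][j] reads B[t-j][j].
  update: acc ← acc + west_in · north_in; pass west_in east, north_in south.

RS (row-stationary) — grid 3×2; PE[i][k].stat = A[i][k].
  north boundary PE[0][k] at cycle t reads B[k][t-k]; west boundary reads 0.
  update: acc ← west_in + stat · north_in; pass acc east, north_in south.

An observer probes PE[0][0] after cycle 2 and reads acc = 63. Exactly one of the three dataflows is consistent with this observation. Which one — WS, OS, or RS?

dataflow = RS

— WS: 2×3; PE[0][0] trace:
  step 0 · PE0,0: acc=21; fwd→7 fwd↓21
  step 1 · PE0,0: acc=12; fwd→4 fwd↓12
  step 2 · PE0,0: acc=24; fwd→8 fwd↓24
— OS: 3×3; PE[0][0] trace:
  step 0 · PE0,0: acc=21; fwd→7 fwd↓3
  step 1 · PE0,0: acc=77; fwd→8 fwd↓7
  step 2 · PE0,0: acc=77; fwd→0 fwd↓0
— RS: 3×2; PE[0][0] trace:
  step 0 · PE0,0: acc=21; fwd→21 fwd↓3
  step 1 · PE0,0: acc=63; fwd→63 fwd↓9
  step 2 · PE0,0: acc=63; fwd→63 fwd↓9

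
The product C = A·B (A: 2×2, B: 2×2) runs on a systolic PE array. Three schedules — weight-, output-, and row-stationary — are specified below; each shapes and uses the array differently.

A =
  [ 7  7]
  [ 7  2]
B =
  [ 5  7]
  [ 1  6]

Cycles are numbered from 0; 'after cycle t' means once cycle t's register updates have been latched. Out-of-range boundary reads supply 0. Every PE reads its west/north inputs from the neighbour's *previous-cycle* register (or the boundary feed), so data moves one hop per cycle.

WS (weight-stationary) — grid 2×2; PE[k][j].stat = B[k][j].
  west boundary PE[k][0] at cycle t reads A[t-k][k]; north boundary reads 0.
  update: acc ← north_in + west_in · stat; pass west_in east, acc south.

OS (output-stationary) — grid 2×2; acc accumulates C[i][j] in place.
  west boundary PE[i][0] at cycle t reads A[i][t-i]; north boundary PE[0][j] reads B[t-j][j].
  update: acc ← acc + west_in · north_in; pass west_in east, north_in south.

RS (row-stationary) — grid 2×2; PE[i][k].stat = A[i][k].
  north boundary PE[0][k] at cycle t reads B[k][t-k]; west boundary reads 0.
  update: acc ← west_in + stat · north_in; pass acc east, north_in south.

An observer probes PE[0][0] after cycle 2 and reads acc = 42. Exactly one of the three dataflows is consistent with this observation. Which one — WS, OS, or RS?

WS [2×2] PE[0][0] across cycles:
  cycle 0: PE[0][0] → acc 35, east 7, south 35
  cycle 1: PE[0][0] → acc 35, east 7, south 35
  cycle 2: PE[0][0] → acc 0, east 0, south 0
OS [2×2] PE[0][0] across cycles:
  cycle 0: PE[0][0] → acc 35, east 7, south 5
  cycle 1: PE[0][0] → acc 42, east 7, south 1
  cycle 2: PE[0][0] → acc 42, east 0, south 0
RS [2×2] PE[0][0] across cycles:
  cycle 0: PE[0][0] → acc 35, east 35, south 5
  cycle 1: PE[0][0] → acc 49, east 49, south 7
  cycle 2: PE[0][0] → acc 0, east 0, south 0

dataflow = OS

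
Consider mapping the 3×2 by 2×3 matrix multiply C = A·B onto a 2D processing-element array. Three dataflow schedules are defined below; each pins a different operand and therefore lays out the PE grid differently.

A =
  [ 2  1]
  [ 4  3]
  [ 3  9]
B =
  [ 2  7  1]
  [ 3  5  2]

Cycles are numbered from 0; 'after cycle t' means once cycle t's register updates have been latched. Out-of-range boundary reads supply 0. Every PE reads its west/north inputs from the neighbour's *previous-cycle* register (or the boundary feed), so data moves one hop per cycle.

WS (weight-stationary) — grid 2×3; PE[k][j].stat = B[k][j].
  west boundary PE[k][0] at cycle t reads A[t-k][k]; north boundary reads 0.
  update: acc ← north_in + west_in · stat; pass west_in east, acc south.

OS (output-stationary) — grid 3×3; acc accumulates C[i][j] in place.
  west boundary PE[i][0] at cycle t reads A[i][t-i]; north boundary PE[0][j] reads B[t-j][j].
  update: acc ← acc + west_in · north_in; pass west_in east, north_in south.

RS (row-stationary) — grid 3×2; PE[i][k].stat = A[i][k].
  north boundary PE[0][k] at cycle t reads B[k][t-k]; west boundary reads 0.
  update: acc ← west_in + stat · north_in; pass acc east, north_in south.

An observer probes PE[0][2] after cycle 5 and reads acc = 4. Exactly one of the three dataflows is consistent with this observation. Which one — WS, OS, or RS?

Under WS (2×3), PE[0][2]:
  c0 r0c2: 0 / 0 / 0
  c1 r0c2: 0 / 0 / 0
  c2 r0c2: 2 / 2 / 2
  c3 r0c2: 4 / 4 / 4
  c4 r0c2: 3 / 3 / 3
  c5 r0c2: 0 / 0 / 0
Under OS (3×3), PE[0][2]:
  c0 r0c2: 0 / 0 / 0
  c1 r0c2: 0 / 0 / 0
  c2 r0c2: 2 / 2 / 1
  c3 r0c2: 4 / 1 / 2
  c4 r0c2: 4 / 0 / 0
  c5 r0c2: 4 / 0 / 0
— RS: 3×2 array has no PE[0][2].

dataflow = OS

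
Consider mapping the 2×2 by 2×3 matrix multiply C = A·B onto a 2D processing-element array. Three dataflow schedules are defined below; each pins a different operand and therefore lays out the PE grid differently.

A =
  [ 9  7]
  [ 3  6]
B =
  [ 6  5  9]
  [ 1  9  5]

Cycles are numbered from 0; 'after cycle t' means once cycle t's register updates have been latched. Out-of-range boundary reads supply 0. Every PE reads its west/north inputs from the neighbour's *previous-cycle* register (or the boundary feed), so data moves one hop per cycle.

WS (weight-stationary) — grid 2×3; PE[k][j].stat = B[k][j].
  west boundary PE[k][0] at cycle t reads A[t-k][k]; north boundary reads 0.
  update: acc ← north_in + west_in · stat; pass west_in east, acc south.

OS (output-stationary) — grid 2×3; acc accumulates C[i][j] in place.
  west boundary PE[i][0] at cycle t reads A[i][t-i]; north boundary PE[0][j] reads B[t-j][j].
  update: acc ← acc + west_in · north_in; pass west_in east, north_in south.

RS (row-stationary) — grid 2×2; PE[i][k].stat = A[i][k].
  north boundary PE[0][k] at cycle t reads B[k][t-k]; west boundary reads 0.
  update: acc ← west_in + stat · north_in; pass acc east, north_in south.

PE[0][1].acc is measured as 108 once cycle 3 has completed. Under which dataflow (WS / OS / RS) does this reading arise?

dataflow = OS

Under WS (2×3), PE[0][1]:
  cycle 0: PE[0][1] → acc 0, east 0, south 0
  cycle 1: PE[0][1] → acc 45, east 9, south 45
  cycle 2: PE[0][1] → acc 15, east 3, south 15
  cycle 3: PE[0][1] → acc 0, east 0, south 0
Under OS (2×3), PE[0][1]:
  cycle 0: PE[0][1] → acc 0, east 0, south 0
  cycle 1: PE[0][1] → acc 45, east 9, south 5
  cycle 2: PE[0][1] → acc 108, east 7, south 9
  cycle 3: PE[0][1] → acc 108, east 0, south 0
Under RS (2×2), PE[0][1]:
  cycle 0: PE[0][1] → acc 0, east 0, south 0
  cycle 1: PE[0][1] → acc 61, east 61, south 1
  cycle 2: PE[0][1] → acc 108, east 108, south 9
  cycle 3: PE[0][1] → acc 116, east 116, south 5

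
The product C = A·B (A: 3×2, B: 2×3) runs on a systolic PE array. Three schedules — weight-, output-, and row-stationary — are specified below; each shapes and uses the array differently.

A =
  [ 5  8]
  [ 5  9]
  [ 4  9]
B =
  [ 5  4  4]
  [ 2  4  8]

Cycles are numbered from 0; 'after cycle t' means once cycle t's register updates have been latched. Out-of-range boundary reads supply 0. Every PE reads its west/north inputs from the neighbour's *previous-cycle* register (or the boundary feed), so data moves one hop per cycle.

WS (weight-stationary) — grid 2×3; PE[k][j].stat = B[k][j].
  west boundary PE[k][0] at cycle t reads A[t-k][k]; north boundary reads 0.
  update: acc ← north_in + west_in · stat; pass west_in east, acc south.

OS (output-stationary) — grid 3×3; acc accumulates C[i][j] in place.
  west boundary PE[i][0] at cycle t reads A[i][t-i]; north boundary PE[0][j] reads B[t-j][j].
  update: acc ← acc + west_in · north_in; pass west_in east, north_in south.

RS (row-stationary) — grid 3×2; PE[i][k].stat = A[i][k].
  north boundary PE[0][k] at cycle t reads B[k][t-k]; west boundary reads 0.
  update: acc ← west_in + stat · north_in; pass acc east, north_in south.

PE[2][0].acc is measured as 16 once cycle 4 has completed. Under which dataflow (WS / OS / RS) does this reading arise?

WS: PE[2][0] is outside its 2×3 grid.
Under OS (3×3), PE[2][0]:
  @0  [2,0]  acc 0  |  →0  ↓0
  @1  [2,0]  acc 0  |  →0  ↓0
  @2  [2,0]  acc 20  |  →4  ↓5
  @3  [2,0]  acc 38  |  →9  ↓2
  @4  [2,0]  acc 38  |  →0  ↓0
Under RS (3×2), PE[2][0]:
  @0  [2,0]  acc 0  |  →0  ↓0
  @1  [2,0]  acc 0  |  →0  ↓0
  @2  [2,0]  acc 20  |  →20  ↓5
  @3  [2,0]  acc 16  |  →16  ↓4
  @4  [2,0]  acc 16  |  →16  ↓4

dataflow = RS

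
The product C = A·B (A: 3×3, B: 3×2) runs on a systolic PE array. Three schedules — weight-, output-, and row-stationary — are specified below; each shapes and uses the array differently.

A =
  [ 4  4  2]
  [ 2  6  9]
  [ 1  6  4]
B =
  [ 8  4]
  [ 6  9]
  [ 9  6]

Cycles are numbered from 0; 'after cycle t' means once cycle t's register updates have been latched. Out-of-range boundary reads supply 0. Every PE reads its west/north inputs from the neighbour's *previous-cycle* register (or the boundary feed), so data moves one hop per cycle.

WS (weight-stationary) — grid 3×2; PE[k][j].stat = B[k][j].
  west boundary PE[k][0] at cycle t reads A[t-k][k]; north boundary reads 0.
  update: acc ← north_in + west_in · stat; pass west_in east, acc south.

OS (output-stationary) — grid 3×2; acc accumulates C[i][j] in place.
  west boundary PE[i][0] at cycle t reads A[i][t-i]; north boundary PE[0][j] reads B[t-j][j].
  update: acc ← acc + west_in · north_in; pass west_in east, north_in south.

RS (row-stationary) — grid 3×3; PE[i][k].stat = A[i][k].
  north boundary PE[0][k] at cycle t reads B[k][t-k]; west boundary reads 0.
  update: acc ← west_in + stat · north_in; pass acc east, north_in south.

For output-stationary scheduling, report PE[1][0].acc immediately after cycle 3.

Tracing OS — 3×2 array, target PE[1][0]:
  0: (0,0).acc=32  regs=<4,8>
  0: (1,0).acc=0  regs=<0,0>
  1: (0,0).acc=56  regs=<4,6>
  1: (1,0).acc=16  regs=<2,8>
  2: (0,0).acc=74  regs=<2,9>
  2: (1,0).acc=52  regs=<6,6>
  3: (0,0).acc=74  regs=<0,0>
  3: (1,0).acc=133  regs=<9,9>

PE[1][0].acc = 133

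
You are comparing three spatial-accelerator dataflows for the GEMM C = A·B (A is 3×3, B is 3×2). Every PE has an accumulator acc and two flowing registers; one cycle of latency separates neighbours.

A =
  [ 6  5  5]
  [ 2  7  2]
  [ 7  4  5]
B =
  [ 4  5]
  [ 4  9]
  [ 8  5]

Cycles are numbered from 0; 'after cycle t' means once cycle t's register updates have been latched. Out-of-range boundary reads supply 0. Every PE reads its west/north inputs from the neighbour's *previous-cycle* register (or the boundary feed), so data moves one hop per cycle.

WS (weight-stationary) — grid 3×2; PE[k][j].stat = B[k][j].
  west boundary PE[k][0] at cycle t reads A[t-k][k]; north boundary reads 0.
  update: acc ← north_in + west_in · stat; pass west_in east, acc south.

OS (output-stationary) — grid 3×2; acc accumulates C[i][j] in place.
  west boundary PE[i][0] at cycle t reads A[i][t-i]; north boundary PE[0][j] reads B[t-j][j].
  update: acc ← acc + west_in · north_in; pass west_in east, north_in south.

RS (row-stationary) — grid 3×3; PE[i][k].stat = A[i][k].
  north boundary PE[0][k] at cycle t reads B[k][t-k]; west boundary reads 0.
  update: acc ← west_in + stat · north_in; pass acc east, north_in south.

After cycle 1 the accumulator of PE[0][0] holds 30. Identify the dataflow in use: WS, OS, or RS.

dataflow = RS

Under WS (3×2), PE[0][0]:
  [0] (0,0) acc=24 (h:6 v:24)
  [1] (0,0) acc=8 (h:2 v:8)
Under OS (3×2), PE[0][0]:
  [0] (0,0) acc=24 (h:6 v:4)
  [1] (0,0) acc=44 (h:5 v:4)
Under RS (3×3), PE[0][0]:
  [0] (0,0) acc=24 (h:24 v:4)
  [1] (0,0) acc=30 (h:30 v:5)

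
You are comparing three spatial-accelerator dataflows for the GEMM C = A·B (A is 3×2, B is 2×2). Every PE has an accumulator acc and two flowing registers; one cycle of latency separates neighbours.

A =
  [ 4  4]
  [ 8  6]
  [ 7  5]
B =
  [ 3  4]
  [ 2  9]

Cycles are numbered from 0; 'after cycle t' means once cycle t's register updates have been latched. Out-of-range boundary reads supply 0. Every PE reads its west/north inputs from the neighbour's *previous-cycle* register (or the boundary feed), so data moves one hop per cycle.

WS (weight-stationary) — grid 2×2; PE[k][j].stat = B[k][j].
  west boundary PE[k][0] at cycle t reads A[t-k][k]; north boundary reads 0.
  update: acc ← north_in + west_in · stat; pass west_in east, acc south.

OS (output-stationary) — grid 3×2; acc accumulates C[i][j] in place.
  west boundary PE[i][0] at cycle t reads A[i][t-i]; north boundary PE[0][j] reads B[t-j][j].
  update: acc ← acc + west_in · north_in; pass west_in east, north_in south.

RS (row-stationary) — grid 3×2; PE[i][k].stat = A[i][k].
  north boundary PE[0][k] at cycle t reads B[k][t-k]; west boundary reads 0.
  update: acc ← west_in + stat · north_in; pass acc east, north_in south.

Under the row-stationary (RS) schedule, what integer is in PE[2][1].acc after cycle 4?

PE[2][1].acc = 73

RS on a 3×2 grid — tracing PE[2][1] and its feeders:
  after 0 — PE[1][1] acc=0, pass-E 0, pass-S 0
  after 0 — PE[2][0] acc=0, pass-E 0, pass-S 0
  after 0 — PE[2][1] acc=0, pass-E 0, pass-S 0
  after 1 — PE[1][1] acc=0, pass-E 0, pass-S 0
  after 1 — PE[2][0] acc=0, pass-E 0, pass-S 0
  after 1 — PE[2][1] acc=0, pass-E 0, pass-S 0
  after 2 — PE[1][1] acc=36, pass-E 36, pass-S 2
  after 2 — PE[2][0] acc=21, pass-E 21, pass-S 3
  after 2 — PE[2][1] acc=0, pass-E 0, pass-S 0
  after 3 — PE[1][1] acc=86, pass-E 86, pass-S 9
  after 3 — PE[2][0] acc=28, pass-E 28, pass-S 4
  after 3 — PE[2][1] acc=31, pass-E 31, pass-S 2
  after 4 — PE[1][1] acc=0, pass-E 0, pass-S 0
  after 4 — PE[2][0] acc=0, pass-E 0, pass-S 0
  after 4 — PE[2][1] acc=73, pass-E 73, pass-S 9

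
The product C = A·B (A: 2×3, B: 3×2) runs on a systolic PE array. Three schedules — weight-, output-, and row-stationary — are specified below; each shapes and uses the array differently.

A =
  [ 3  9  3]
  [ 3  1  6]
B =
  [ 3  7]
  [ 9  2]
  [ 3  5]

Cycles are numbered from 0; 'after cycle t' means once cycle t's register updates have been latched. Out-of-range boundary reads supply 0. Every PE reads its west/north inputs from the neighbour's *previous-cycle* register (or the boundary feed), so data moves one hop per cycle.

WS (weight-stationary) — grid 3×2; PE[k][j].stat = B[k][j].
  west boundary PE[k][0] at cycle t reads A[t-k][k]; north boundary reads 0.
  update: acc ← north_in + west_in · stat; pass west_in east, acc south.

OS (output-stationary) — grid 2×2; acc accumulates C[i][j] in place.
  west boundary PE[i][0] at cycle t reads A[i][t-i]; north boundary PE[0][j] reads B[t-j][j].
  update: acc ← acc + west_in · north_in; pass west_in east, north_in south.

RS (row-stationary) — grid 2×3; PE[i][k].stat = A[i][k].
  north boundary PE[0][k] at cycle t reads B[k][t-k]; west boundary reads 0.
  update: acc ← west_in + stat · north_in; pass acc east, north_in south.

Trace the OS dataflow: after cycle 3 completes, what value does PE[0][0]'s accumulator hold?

Tracing OS — 2×2 array, target PE[0][0]:
  @0  [0,0]  acc 9  |  →3  ↓3
  @1  [0,0]  acc 90  |  →9  ↓9
  @2  [0,0]  acc 99  |  →3  ↓3
  @3  [0,0]  acc 99  |  →0  ↓0

PE[0][0].acc = 99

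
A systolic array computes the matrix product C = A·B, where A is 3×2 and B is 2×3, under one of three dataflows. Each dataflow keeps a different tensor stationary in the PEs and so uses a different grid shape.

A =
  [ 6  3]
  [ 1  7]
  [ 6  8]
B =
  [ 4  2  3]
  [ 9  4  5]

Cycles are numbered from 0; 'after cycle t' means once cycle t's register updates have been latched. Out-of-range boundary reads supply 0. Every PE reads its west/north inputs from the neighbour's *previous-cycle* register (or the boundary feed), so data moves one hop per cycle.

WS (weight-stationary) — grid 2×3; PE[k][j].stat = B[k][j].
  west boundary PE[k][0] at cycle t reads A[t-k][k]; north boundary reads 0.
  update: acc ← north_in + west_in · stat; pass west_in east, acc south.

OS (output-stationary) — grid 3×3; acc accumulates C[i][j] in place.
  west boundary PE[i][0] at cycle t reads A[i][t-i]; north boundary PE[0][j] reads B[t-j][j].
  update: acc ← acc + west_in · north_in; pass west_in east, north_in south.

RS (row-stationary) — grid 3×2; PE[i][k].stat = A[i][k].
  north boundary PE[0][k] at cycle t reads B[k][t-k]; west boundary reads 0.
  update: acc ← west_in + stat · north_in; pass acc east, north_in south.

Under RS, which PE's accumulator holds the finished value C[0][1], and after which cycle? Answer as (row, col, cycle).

(row, col, cycle) = (0, 1, 2)

RS — PE[0][1] is where C[0][1] collects:
  [0] (0,1) acc=0 (h:0 v:0)
  [1] (0,1) acc=51 (h:51 v:9)
  [2] (0,1) acc=24 (h:24 v:4)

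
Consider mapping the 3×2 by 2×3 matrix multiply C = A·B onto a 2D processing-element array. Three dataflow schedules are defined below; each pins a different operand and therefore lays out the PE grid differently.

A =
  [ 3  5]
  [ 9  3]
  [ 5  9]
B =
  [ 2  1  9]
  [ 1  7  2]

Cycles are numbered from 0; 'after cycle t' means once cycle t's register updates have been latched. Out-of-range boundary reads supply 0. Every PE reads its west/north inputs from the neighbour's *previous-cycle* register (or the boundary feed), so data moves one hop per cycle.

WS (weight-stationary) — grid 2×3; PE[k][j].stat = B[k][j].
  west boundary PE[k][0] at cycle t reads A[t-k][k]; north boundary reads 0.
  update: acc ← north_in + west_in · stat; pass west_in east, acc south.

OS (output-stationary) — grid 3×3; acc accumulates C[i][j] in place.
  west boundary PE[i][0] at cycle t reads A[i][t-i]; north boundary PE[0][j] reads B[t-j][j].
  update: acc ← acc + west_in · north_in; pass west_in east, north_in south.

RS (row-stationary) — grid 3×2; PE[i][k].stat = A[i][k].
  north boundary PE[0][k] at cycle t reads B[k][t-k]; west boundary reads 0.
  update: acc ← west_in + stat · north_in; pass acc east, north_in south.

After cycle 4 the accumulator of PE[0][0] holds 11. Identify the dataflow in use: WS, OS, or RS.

dataflow = OS

WS (2×3 grid), PE[0][0]:
  step 0 · PE0,0: acc=6; fwd→3 fwd↓6
  step 1 · PE0,0: acc=18; fwd→9 fwd↓18
  step 2 · PE0,0: acc=10; fwd→5 fwd↓10
  step 3 · PE0,0: acc=0; fwd→0 fwd↓0
  step 4 · PE0,0: acc=0; fwd→0 fwd↓0
OS (3×3 grid), PE[0][0]:
  step 0 · PE0,0: acc=6; fwd→3 fwd↓2
  step 1 · PE0,0: acc=11; fwd→5 fwd↓1
  step 2 · PE0,0: acc=11; fwd→0 fwd↓0
  step 3 · PE0,0: acc=11; fwd→0 fwd↓0
  step 4 · PE0,0: acc=11; fwd→0 fwd↓0
RS (3×2 grid), PE[0][0]:
  step 0 · PE0,0: acc=6; fwd→6 fwd↓2
  step 1 · PE0,0: acc=3; fwd→3 fwd↓1
  step 2 · PE0,0: acc=27; fwd→27 fwd↓9
  step 3 · PE0,0: acc=0; fwd→0 fwd↓0
  step 4 · PE0,0: acc=0; fwd→0 fwd↓0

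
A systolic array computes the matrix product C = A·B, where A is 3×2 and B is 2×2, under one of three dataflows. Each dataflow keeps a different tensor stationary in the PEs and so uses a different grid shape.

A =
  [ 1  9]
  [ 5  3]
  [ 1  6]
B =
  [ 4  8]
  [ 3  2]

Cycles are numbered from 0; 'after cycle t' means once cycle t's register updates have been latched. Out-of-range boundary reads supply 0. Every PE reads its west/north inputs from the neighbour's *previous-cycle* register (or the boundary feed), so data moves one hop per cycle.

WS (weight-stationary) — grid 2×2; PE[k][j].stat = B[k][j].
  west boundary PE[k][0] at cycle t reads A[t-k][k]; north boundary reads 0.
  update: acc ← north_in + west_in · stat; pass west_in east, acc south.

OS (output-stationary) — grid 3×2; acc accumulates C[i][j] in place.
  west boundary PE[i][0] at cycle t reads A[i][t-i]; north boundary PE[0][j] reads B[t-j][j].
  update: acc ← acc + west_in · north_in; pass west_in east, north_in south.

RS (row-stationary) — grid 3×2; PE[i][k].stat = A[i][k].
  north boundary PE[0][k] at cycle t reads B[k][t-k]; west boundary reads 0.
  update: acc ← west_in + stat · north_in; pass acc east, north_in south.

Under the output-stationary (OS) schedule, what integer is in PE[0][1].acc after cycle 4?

OS on a 3×2 grid — tracing PE[0][1] and its feeders:
  t=0 PE[0][0]: acc=4 h=1 v=4
  t=0 PE[0][1]: acc=0 h=0 v=0
  t=1 PE[0][0]: acc=31 h=9 v=3
  t=1 PE[0][1]: acc=8 h=1 v=8
  t=2 PE[0][0]: acc=31 h=0 v=0
  t=2 PE[0][1]: acc=26 h=9 v=2
  t=3 PE[0][0]: acc=31 h=0 v=0
  t=3 PE[0][1]: acc=26 h=0 v=0
  t=4 PE[0][0]: acc=31 h=0 v=0
  t=4 PE[0][1]: acc=26 h=0 v=0

PE[0][1].acc = 26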